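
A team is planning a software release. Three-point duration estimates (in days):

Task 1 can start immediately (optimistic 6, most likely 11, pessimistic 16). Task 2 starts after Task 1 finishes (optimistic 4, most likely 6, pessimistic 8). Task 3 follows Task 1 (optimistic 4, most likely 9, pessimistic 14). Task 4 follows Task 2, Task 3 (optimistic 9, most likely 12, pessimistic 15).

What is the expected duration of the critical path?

32 days

te_Task 1 = (6 + 4·11 + 16)/6 = 66/6 = 11
te_Task 2 = (4 + 4·6 + 8)/6 = 36/6 = 6
te_Task 3 = (4 + 4·9 + 14)/6 = 54/6 = 9
te_Task 4 = (9 + 4·12 + 15)/6 = 72/6 = 12

Forward pass:
ES_Task 1 = 0; EF_Task 1 = 11
ES_Task 2 = 11; EF_Task 2 = 11+6 = 17
ES_Task 3 = 11; EF_Task 3 = 11+9 = 20
ES_Task 4 = max(EF_Task 2=17, EF_Task 3=20) = 20; EF_Task 4 = 20+12 = 32
Expected project duration μ = 32 days. Critical path: Task 1 → Task 3 → Task 4.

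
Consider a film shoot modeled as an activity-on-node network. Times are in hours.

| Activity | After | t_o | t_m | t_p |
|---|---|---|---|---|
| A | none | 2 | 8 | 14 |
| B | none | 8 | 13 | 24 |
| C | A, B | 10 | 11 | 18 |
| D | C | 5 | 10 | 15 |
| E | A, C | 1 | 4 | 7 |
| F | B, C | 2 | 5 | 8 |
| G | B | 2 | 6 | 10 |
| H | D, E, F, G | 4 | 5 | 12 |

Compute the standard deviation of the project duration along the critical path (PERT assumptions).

3.67 hours

te_A = (2 + 4·8 + 14)/6 = 48/6 = 8; σ²_A = ((14−2)/6)² = 4.000
te_B = (8 + 4·13 + 24)/6 = 84/6 = 14; σ²_B = ((24−8)/6)² = 7.111
te_C = (10 + 4·11 + 18)/6 = 72/6 = 12; σ²_C = ((18−10)/6)² = 1.778
te_D = (5 + 4·10 + 15)/6 = 60/6 = 10; σ²_D = ((15−5)/6)² = 2.778
te_E = (1 + 4·4 + 7)/6 = 24/6 = 4; σ²_E = ((7−1)/6)² = 1.000
te_F = (2 + 4·5 + 8)/6 = 30/6 = 5; σ²_F = ((8−2)/6)² = 1.000
te_G = (2 + 4·6 + 10)/6 = 36/6 = 6; σ²_G = ((10−2)/6)² = 1.778
te_H = (4 + 4·5 + 12)/6 = 36/6 = 6; σ²_H = ((12−4)/6)² = 1.778

Forward pass:
ES_A = 0; EF_A = 8
ES_B = 0; EF_B = 14
ES_C = max(EF_A=8, EF_B=14) = 14; EF_C = 14+12 = 26
ES_D = 26; EF_D = 26+10 = 36
ES_E = max(EF_A=8, EF_C=26) = 26; EF_E = 26+4 = 30
ES_F = max(EF_B=14, EF_C=26) = 26; EF_F = 26+5 = 31
ES_G = 14; EF_G = 14+6 = 20
ES_H = max(EF_D=36, EF_E=30, EF_F=31, EF_G=20) = 36; EF_H = 36+6 = 42
Expected project duration μ = 42 hours. Critical path: B → C → D → H.

Variance along critical path = 7.111 + 1.778 + 2.778 + 1.778 = 13.444
σ = √13.444 = 3.667 hours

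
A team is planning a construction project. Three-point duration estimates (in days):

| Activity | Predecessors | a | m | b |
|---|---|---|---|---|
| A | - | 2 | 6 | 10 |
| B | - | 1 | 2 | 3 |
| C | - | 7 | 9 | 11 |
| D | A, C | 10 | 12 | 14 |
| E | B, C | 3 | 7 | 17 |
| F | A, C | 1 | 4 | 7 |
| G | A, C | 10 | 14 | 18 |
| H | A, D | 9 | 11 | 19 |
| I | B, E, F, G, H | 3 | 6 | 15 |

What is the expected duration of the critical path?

40 days

te_A = (2 + 4·6 + 10)/6 = 36/6 = 6
te_B = (1 + 4·2 + 3)/6 = 12/6 = 2
te_C = (7 + 4·9 + 11)/6 = 54/6 = 9
te_D = (10 + 4·12 + 14)/6 = 72/6 = 12
te_E = (3 + 4·7 + 17)/6 = 48/6 = 8
te_F = (1 + 4·4 + 7)/6 = 24/6 = 4
te_G = (10 + 4·14 + 18)/6 = 84/6 = 14
te_H = (9 + 4·11 + 19)/6 = 72/6 = 12
te_I = (3 + 4·6 + 15)/6 = 42/6 = 7

Forward pass:
ES_A = 0; EF_A = 6
ES_B = 0; EF_B = 2
ES_C = 0; EF_C = 9
ES_D = max(EF_A=6, EF_C=9) = 9; EF_D = 9+12 = 21
ES_E = max(EF_B=2, EF_C=9) = 9; EF_E = 9+8 = 17
ES_F = max(EF_A=6, EF_C=9) = 9; EF_F = 9+4 = 13
ES_G = max(EF_A=6, EF_C=9) = 9; EF_G = 9+14 = 23
ES_H = max(EF_A=6, EF_D=21) = 21; EF_H = 21+12 = 33
ES_I = max(EF_B=2, EF_E=17, EF_F=13, EF_G=23, EF_H=33) = 33; EF_I = 33+7 = 40
Expected project duration μ = 40 days. Critical path: C → D → H → I.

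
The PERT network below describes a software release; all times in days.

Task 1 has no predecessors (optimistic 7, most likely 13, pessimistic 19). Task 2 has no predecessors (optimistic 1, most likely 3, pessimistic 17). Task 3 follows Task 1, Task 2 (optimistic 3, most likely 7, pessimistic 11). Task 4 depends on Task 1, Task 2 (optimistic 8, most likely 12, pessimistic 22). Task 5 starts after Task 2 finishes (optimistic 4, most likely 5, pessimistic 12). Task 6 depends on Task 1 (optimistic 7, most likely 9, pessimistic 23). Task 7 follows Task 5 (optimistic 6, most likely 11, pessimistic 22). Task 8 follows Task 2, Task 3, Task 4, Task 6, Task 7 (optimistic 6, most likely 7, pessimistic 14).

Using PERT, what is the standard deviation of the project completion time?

te_Task 1 = (7 + 4·13 + 19)/6 = 78/6 = 13; σ²_Task 1 = ((19−7)/6)² = 4.000
te_Task 2 = (1 + 4·3 + 17)/6 = 30/6 = 5; σ²_Task 2 = ((17−1)/6)² = 7.111
te_Task 3 = (3 + 4·7 + 11)/6 = 42/6 = 7; σ²_Task 3 = ((11−3)/6)² = 1.778
te_Task 4 = (8 + 4·12 + 22)/6 = 78/6 = 13; σ²_Task 4 = ((22−8)/6)² = 5.444
te_Task 5 = (4 + 4·5 + 12)/6 = 36/6 = 6; σ²_Task 5 = ((12−4)/6)² = 1.778
te_Task 6 = (7 + 4·9 + 23)/6 = 66/6 = 11; σ²_Task 6 = ((23−7)/6)² = 7.111
te_Task 7 = (6 + 4·11 + 22)/6 = 72/6 = 12; σ²_Task 7 = ((22−6)/6)² = 7.111
te_Task 8 = (6 + 4·7 + 14)/6 = 48/6 = 8; σ²_Task 8 = ((14−6)/6)² = 1.778

Forward pass:
ES_Task 1 = 0; EF_Task 1 = 13
ES_Task 2 = 0; EF_Task 2 = 5
ES_Task 3 = max(EF_Task 1=13, EF_Task 2=5) = 13; EF_Task 3 = 13+7 = 20
ES_Task 4 = max(EF_Task 1=13, EF_Task 2=5) = 13; EF_Task 4 = 13+13 = 26
ES_Task 5 = 5; EF_Task 5 = 5+6 = 11
ES_Task 6 = 13; EF_Task 6 = 13+11 = 24
ES_Task 7 = 11; EF_Task 7 = 11+12 = 23
ES_Task 8 = max(EF_Task 2=5, EF_Task 3=20, EF_Task 4=26, EF_Task 6=24, EF_Task 7=23) = 26; EF_Task 8 = 26+8 = 34
Expected project duration μ = 34 days. Critical path: Task 1 → Task 4 → Task 8.

Variance along critical path = 4.000 + 5.444 + 1.778 = 11.222
σ = √11.222 = 3.350 days

3.35 days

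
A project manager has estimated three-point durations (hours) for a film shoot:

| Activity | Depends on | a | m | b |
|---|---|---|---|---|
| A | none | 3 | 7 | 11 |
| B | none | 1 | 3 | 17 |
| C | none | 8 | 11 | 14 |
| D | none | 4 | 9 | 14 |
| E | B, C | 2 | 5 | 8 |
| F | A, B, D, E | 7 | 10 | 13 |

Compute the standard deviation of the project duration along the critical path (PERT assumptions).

1.73 hours

te_A = (3 + 4·7 + 11)/6 = 42/6 = 7; σ²_A = ((11−3)/6)² = 1.778
te_B = (1 + 4·3 + 17)/6 = 30/6 = 5; σ²_B = ((17−1)/6)² = 7.111
te_C = (8 + 4·11 + 14)/6 = 66/6 = 11; σ²_C = ((14−8)/6)² = 1.000
te_D = (4 + 4·9 + 14)/6 = 54/6 = 9; σ²_D = ((14−4)/6)² = 2.778
te_E = (2 + 4·5 + 8)/6 = 30/6 = 5; σ²_E = ((8−2)/6)² = 1.000
te_F = (7 + 4·10 + 13)/6 = 60/6 = 10; σ²_F = ((13−7)/6)² = 1.000

Forward pass:
ES_A = 0; EF_A = 7
ES_B = 0; EF_B = 5
ES_C = 0; EF_C = 11
ES_D = 0; EF_D = 9
ES_E = max(EF_B=5, EF_C=11) = 11; EF_E = 11+5 = 16
ES_F = max(EF_A=7, EF_B=5, EF_D=9, EF_E=16) = 16; EF_F = 16+10 = 26
Expected project duration μ = 26 hours. Critical path: C → E → F.

Variance along critical path = 1.000 + 1.000 + 1.000 = 3.000
σ = √3.000 = 1.732 hours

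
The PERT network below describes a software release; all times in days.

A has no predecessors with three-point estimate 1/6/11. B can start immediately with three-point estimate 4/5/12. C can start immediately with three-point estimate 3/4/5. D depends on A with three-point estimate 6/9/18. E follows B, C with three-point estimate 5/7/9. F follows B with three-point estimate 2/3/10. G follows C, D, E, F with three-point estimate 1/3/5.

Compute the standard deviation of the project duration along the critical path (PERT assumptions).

2.69 days

te_A = (1 + 4·6 + 11)/6 = 36/6 = 6; σ²_A = ((11−1)/6)² = 2.778
te_B = (4 + 4·5 + 12)/6 = 36/6 = 6; σ²_B = ((12−4)/6)² = 1.778
te_C = (3 + 4·4 + 5)/6 = 24/6 = 4; σ²_C = ((5−3)/6)² = 0.111
te_D = (6 + 4·9 + 18)/6 = 60/6 = 10; σ²_D = ((18−6)/6)² = 4.000
te_E = (5 + 4·7 + 9)/6 = 42/6 = 7; σ²_E = ((9−5)/6)² = 0.444
te_F = (2 + 4·3 + 10)/6 = 24/6 = 4; σ²_F = ((10−2)/6)² = 1.778
te_G = (1 + 4·3 + 5)/6 = 18/6 = 3; σ²_G = ((5−1)/6)² = 0.444

Forward pass:
ES_A = 0; EF_A = 6
ES_B = 0; EF_B = 6
ES_C = 0; EF_C = 4
ES_D = 6; EF_D = 6+10 = 16
ES_E = max(EF_B=6, EF_C=4) = 6; EF_E = 6+7 = 13
ES_F = 6; EF_F = 6+4 = 10
ES_G = max(EF_C=4, EF_D=16, EF_E=13, EF_F=10) = 16; EF_G = 16+3 = 19
Expected project duration μ = 19 days. Critical path: A → D → G.

Variance along critical path = 2.778 + 4.000 + 0.444 = 7.222
σ = √7.222 = 2.687 days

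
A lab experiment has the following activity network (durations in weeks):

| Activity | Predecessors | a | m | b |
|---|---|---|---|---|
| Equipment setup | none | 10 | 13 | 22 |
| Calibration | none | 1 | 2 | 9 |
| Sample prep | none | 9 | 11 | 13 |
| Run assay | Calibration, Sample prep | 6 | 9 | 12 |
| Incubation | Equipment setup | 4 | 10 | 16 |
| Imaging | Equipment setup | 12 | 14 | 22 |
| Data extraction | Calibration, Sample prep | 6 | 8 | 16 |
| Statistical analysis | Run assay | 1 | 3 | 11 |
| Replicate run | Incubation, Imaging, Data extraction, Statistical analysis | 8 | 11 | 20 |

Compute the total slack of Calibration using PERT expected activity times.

te_Equipment setup = (10 + 4·13 + 22)/6 = 84/6 = 14
te_Calibration = (1 + 4·2 + 9)/6 = 18/6 = 3
te_Sample prep = (9 + 4·11 + 13)/6 = 66/6 = 11
te_Run assay = (6 + 4·9 + 12)/6 = 54/6 = 9
te_Incubation = (4 + 4·10 + 16)/6 = 60/6 = 10
te_Imaging = (12 + 4·14 + 22)/6 = 90/6 = 15
te_Data extraction = (6 + 4·8 + 16)/6 = 54/6 = 9
te_Statistical analysis = (1 + 4·3 + 11)/6 = 24/6 = 4
te_Replicate run = (8 + 4·11 + 20)/6 = 72/6 = 12

Forward pass:
ES_Equipment setup = 0; EF_Equipment setup = 14
ES_Calibration = 0; EF_Calibration = 3
ES_Sample prep = 0; EF_Sample prep = 11
ES_Run assay = max(EF_Calibration=3, EF_Sample prep=11) = 11; EF_Run assay = 11+9 = 20
ES_Incubation = 14; EF_Incubation = 14+10 = 24
ES_Imaging = 14; EF_Imaging = 14+15 = 29
ES_Data extraction = max(EF_Calibration=3, EF_Sample prep=11) = 11; EF_Data extraction = 11+9 = 20
ES_Statistical analysis = 20; EF_Statistical analysis = 20+4 = 24
ES_Replicate run = max(EF_Incubation=24, EF_Imaging=29, EF_Data extraction=20, EF_Statistical analysis=24) = 29; EF_Replicate run = 29+12 = 41
Expected project duration μ = 41 weeks. Critical path: Equipment setup → Imaging → Replicate run.

Backward pass:
LF_Replicate run = 41; LS_Replicate run = 41−12 = 29
LF_Statistical analysis = LS_Replicate run = 29; LS_Statistical analysis = 29−4 = 25
LF_Data extraction = LS_Replicate run = 29; LS_Data extraction = 29−9 = 20
LF_Imaging = LS_Replicate run = 29; LS_Imaging = 29−15 = 14
LF_Incubation = LS_Replicate run = 29; LS_Incubation = 29−10 = 19
LF_Run assay = LS_Statistical analysis = 25; LS_Run assay = 25−9 = 16
LF_Sample prep = min(LS_Run assay=16, LS_Data extraction=20) = 16; LS_Sample prep = 16−11 = 5
LF_Calibration = min(LS_Run assay=16, LS_Data extraction=20) = 16; LS_Calibration = 16−3 = 13
LF_Equipment setup = min(LS_Incubation=19, LS_Imaging=14) = 14; LS_Equipment setup = 14−14 = 0
Slack_Calibration = LS_Calibration − ES_Calibration = 13 − 0 = 13

13 weeks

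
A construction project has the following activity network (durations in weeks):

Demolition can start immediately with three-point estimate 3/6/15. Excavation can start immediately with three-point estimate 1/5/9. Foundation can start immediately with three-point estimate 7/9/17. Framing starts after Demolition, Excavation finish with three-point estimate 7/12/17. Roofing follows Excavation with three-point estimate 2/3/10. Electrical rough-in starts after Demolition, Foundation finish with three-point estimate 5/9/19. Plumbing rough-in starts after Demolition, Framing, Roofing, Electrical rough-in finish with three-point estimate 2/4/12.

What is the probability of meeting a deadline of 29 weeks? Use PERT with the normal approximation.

0.886

te_Demolition = (3 + 4·6 + 15)/6 = 42/6 = 7; σ²_Demolition = ((15−3)/6)² = 4.000
te_Excavation = (1 + 4·5 + 9)/6 = 30/6 = 5; σ²_Excavation = ((9−1)/6)² = 1.778
te_Foundation = (7 + 4·9 + 17)/6 = 60/6 = 10; σ²_Foundation = ((17−7)/6)² = 2.778
te_Framing = (7 + 4·12 + 17)/6 = 72/6 = 12; σ²_Framing = ((17−7)/6)² = 2.778
te_Roofing = (2 + 4·3 + 10)/6 = 24/6 = 4; σ²_Roofing = ((10−2)/6)² = 1.778
te_Electrical rough-in = (5 + 4·9 + 19)/6 = 60/6 = 10; σ²_Electrical rough-in = ((19−5)/6)² = 5.444
te_Plumbing rough-in = (2 + 4·4 + 12)/6 = 30/6 = 5; σ²_Plumbing rough-in = ((12−2)/6)² = 2.778

Forward pass:
ES_Demolition = 0; EF_Demolition = 7
ES_Excavation = 0; EF_Excavation = 5
ES_Foundation = 0; EF_Foundation = 10
ES_Framing = max(EF_Demolition=7, EF_Excavation=5) = 7; EF_Framing = 7+12 = 19
ES_Roofing = 5; EF_Roofing = 5+4 = 9
ES_Electrical rough-in = max(EF_Demolition=7, EF_Foundation=10) = 10; EF_Electrical rough-in = 10+10 = 20
ES_Plumbing rough-in = max(EF_Demolition=7, EF_Framing=19, EF_Roofing=9, EF_Electrical rough-in=20) = 20; EF_Plumbing rough-in = 20+5 = 25
Expected project duration μ = 25 weeks. Critical path: Foundation → Electrical rough-in → Plumbing rough-in.

Variance along critical path = 2.778 + 5.444 + 2.778 = 11.000; σ = √11.000 = 3.317 weeks.
Z = (29 − 25) / 3.317 = 1.206
P(T ≤ 29) = Φ(1.206) ≈ 0.886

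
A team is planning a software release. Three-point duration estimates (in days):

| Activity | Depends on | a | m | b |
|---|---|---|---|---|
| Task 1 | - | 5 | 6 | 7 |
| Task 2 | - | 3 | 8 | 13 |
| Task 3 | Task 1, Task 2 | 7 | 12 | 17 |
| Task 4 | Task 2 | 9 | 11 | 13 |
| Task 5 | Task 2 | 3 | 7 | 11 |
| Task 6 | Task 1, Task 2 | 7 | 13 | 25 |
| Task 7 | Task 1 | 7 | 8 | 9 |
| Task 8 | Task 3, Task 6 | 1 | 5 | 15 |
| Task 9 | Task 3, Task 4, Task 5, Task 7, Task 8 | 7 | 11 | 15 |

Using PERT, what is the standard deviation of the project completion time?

te_Task 1 = (5 + 4·6 + 7)/6 = 36/6 = 6; σ²_Task 1 = ((7−5)/6)² = 0.111
te_Task 2 = (3 + 4·8 + 13)/6 = 48/6 = 8; σ²_Task 2 = ((13−3)/6)² = 2.778
te_Task 3 = (7 + 4·12 + 17)/6 = 72/6 = 12; σ²_Task 3 = ((17−7)/6)² = 2.778
te_Task 4 = (9 + 4·11 + 13)/6 = 66/6 = 11; σ²_Task 4 = ((13−9)/6)² = 0.444
te_Task 5 = (3 + 4·7 + 11)/6 = 42/6 = 7; σ²_Task 5 = ((11−3)/6)² = 1.778
te_Task 6 = (7 + 4·13 + 25)/6 = 84/6 = 14; σ²_Task 6 = ((25−7)/6)² = 9.000
te_Task 7 = (7 + 4·8 + 9)/6 = 48/6 = 8; σ²_Task 7 = ((9−7)/6)² = 0.111
te_Task 8 = (1 + 4·5 + 15)/6 = 36/6 = 6; σ²_Task 8 = ((15−1)/6)² = 5.444
te_Task 9 = (7 + 4·11 + 15)/6 = 66/6 = 11; σ²_Task 9 = ((15−7)/6)² = 1.778

Forward pass:
ES_Task 1 = 0; EF_Task 1 = 6
ES_Task 2 = 0; EF_Task 2 = 8
ES_Task 3 = max(EF_Task 1=6, EF_Task 2=8) = 8; EF_Task 3 = 8+12 = 20
ES_Task 4 = 8; EF_Task 4 = 8+11 = 19
ES_Task 5 = 8; EF_Task 5 = 8+7 = 15
ES_Task 6 = max(EF_Task 1=6, EF_Task 2=8) = 8; EF_Task 6 = 8+14 = 22
ES_Task 7 = 6; EF_Task 7 = 6+8 = 14
ES_Task 8 = max(EF_Task 3=20, EF_Task 6=22) = 22; EF_Task 8 = 22+6 = 28
ES_Task 9 = max(EF_Task 3=20, EF_Task 4=19, EF_Task 5=15, EF_Task 7=14, EF_Task 8=28) = 28; EF_Task 9 = 28+11 = 39
Expected project duration μ = 39 days. Critical path: Task 2 → Task 6 → Task 8 → Task 9.

Variance along critical path = 2.778 + 9.000 + 5.444 + 1.778 = 19.000
σ = √19.000 = 4.359 days

4.36 days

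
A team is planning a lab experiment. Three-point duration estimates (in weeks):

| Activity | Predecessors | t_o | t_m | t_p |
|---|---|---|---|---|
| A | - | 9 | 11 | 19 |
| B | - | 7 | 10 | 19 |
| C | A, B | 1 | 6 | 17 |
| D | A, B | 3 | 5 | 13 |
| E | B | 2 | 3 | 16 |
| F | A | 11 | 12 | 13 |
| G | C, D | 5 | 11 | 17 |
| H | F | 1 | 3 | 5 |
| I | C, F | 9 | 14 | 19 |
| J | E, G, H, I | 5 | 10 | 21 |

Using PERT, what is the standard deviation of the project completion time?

te_A = (9 + 4·11 + 19)/6 = 72/6 = 12; σ²_A = ((19−9)/6)² = 2.778
te_B = (7 + 4·10 + 19)/6 = 66/6 = 11; σ²_B = ((19−7)/6)² = 4.000
te_C = (1 + 4·6 + 17)/6 = 42/6 = 7; σ²_C = ((17−1)/6)² = 7.111
te_D = (3 + 4·5 + 13)/6 = 36/6 = 6; σ²_D = ((13−3)/6)² = 2.778
te_E = (2 + 4·3 + 16)/6 = 30/6 = 5; σ²_E = ((16−2)/6)² = 5.444
te_F = (11 + 4·12 + 13)/6 = 72/6 = 12; σ²_F = ((13−11)/6)² = 0.111
te_G = (5 + 4·11 + 17)/6 = 66/6 = 11; σ²_G = ((17−5)/6)² = 4.000
te_H = (1 + 4·3 + 5)/6 = 18/6 = 3; σ²_H = ((5−1)/6)² = 0.444
te_I = (9 + 4·14 + 19)/6 = 84/6 = 14; σ²_I = ((19−9)/6)² = 2.778
te_J = (5 + 4·10 + 21)/6 = 66/6 = 11; σ²_J = ((21−5)/6)² = 7.111

Forward pass:
ES_A = 0; EF_A = 12
ES_B = 0; EF_B = 11
ES_C = max(EF_A=12, EF_B=11) = 12; EF_C = 12+7 = 19
ES_D = max(EF_A=12, EF_B=11) = 12; EF_D = 12+6 = 18
ES_E = 11; EF_E = 11+5 = 16
ES_F = 12; EF_F = 12+12 = 24
ES_G = max(EF_C=19, EF_D=18) = 19; EF_G = 19+11 = 30
ES_H = 24; EF_H = 24+3 = 27
ES_I = max(EF_C=19, EF_F=24) = 24; EF_I = 24+14 = 38
ES_J = max(EF_E=16, EF_G=30, EF_H=27, EF_I=38) = 38; EF_J = 38+11 = 49
Expected project duration μ = 49 weeks. Critical path: A → F → I → J.

Variance along critical path = 2.778 + 0.111 + 2.778 + 7.111 = 12.778
σ = √12.778 = 3.575 weeks

3.57 weeks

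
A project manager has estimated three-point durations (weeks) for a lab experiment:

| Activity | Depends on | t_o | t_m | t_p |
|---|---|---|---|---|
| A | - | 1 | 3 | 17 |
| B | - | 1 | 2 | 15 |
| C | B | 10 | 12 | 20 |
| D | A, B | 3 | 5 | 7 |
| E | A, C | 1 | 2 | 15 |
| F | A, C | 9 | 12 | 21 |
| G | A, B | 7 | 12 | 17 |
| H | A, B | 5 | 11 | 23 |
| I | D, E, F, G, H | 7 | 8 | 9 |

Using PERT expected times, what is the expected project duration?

te_A = (1 + 4·3 + 17)/6 = 30/6 = 5
te_B = (1 + 4·2 + 15)/6 = 24/6 = 4
te_C = (10 + 4·12 + 20)/6 = 78/6 = 13
te_D = (3 + 4·5 + 7)/6 = 30/6 = 5
te_E = (1 + 4·2 + 15)/6 = 24/6 = 4
te_F = (9 + 4·12 + 21)/6 = 78/6 = 13
te_G = (7 + 4·12 + 17)/6 = 72/6 = 12
te_H = (5 + 4·11 + 23)/6 = 72/6 = 12
te_I = (7 + 4·8 + 9)/6 = 48/6 = 8

Forward pass:
ES_A = 0; EF_A = 5
ES_B = 0; EF_B = 4
ES_C = 4; EF_C = 4+13 = 17
ES_D = max(EF_A=5, EF_B=4) = 5; EF_D = 5+5 = 10
ES_E = max(EF_A=5, EF_C=17) = 17; EF_E = 17+4 = 21
ES_F = max(EF_A=5, EF_C=17) = 17; EF_F = 17+13 = 30
ES_G = max(EF_A=5, EF_B=4) = 5; EF_G = 5+12 = 17
ES_H = max(EF_A=5, EF_B=4) = 5; EF_H = 5+12 = 17
ES_I = max(EF_D=10, EF_E=21, EF_F=30, EF_G=17, EF_H=17) = 30; EF_I = 30+8 = 38
Expected project duration μ = 38 weeks. Critical path: B → C → F → I.

38 weeks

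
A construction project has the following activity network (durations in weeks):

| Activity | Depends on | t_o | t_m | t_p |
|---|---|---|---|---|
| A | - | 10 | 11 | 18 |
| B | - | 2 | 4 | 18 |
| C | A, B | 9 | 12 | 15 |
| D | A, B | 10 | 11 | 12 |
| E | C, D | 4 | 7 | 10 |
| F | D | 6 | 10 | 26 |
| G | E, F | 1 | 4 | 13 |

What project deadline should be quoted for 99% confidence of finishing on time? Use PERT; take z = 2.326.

49.6 weeks

te_A = (10 + 4·11 + 18)/6 = 72/6 = 12; σ²_A = ((18−10)/6)² = 1.778
te_B = (2 + 4·4 + 18)/6 = 36/6 = 6; σ²_B = ((18−2)/6)² = 7.111
te_C = (9 + 4·12 + 15)/6 = 72/6 = 12; σ²_C = ((15−9)/6)² = 1.000
te_D = (10 + 4·11 + 12)/6 = 66/6 = 11; σ²_D = ((12−10)/6)² = 0.111
te_E = (4 + 4·7 + 10)/6 = 42/6 = 7; σ²_E = ((10−4)/6)² = 1.000
te_F = (6 + 4·10 + 26)/6 = 72/6 = 12; σ²_F = ((26−6)/6)² = 11.111
te_G = (1 + 4·4 + 13)/6 = 30/6 = 5; σ²_G = ((13−1)/6)² = 4.000

Forward pass:
ES_A = 0; EF_A = 12
ES_B = 0; EF_B = 6
ES_C = max(EF_A=12, EF_B=6) = 12; EF_C = 12+12 = 24
ES_D = max(EF_A=12, EF_B=6) = 12; EF_D = 12+11 = 23
ES_E = max(EF_C=24, EF_D=23) = 24; EF_E = 24+7 = 31
ES_F = 23; EF_F = 23+12 = 35
ES_G = max(EF_E=31, EF_F=35) = 35; EF_G = 35+5 = 40
Expected project duration μ = 40 weeks. Critical path: A → D → F → G.

Variance along critical path = 1.778 + 0.111 + 11.111 + 4.000 = 17.000; σ = 4.123 weeks.
D = μ + z·σ = 40 + 2.326·4.123 = 49.6 weeks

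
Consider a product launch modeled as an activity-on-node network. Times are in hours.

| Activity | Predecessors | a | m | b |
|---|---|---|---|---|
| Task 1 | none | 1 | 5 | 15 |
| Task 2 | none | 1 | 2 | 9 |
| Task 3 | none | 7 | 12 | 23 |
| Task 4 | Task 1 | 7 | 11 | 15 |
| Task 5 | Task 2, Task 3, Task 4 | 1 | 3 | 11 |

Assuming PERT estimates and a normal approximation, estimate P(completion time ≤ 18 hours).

te_Task 1 = (1 + 4·5 + 15)/6 = 36/6 = 6; σ²_Task 1 = ((15−1)/6)² = 5.444
te_Task 2 = (1 + 4·2 + 9)/6 = 18/6 = 3; σ²_Task 2 = ((9−1)/6)² = 1.778
te_Task 3 = (7 + 4·12 + 23)/6 = 78/6 = 13; σ²_Task 3 = ((23−7)/6)² = 7.111
te_Task 4 = (7 + 4·11 + 15)/6 = 66/6 = 11; σ²_Task 4 = ((15−7)/6)² = 1.778
te_Task 5 = (1 + 4·3 + 11)/6 = 24/6 = 4; σ²_Task 5 = ((11−1)/6)² = 2.778

Forward pass:
ES_Task 1 = 0; EF_Task 1 = 6
ES_Task 2 = 0; EF_Task 2 = 3
ES_Task 3 = 0; EF_Task 3 = 13
ES_Task 4 = 6; EF_Task 4 = 6+11 = 17
ES_Task 5 = max(EF_Task 2=3, EF_Task 3=13, EF_Task 4=17) = 17; EF_Task 5 = 17+4 = 21
Expected project duration μ = 21 hours. Critical path: Task 1 → Task 4 → Task 5.

Variance along critical path = 5.444 + 1.778 + 2.778 = 10.000; σ = √10.000 = 3.162 hours.
Z = (18 − 21) / 3.162 = -0.949
P(T ≤ 18) = Φ(-0.949) ≈ 0.171

0.171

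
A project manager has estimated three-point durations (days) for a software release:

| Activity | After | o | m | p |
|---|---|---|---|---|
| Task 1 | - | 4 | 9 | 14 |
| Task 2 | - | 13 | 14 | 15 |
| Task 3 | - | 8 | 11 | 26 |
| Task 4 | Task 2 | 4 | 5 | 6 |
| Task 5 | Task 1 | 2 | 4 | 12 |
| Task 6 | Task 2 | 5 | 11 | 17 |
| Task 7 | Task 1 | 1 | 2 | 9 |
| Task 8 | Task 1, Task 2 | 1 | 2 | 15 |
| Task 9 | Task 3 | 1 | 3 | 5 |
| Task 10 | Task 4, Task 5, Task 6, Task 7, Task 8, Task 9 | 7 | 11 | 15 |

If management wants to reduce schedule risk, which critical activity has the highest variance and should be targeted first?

te_Task 1 = (4 + 4·9 + 14)/6 = 54/6 = 9; σ²_Task 1 = ((14−4)/6)² = 2.778
te_Task 2 = (13 + 4·14 + 15)/6 = 84/6 = 14; σ²_Task 2 = ((15−13)/6)² = 0.111
te_Task 3 = (8 + 4·11 + 26)/6 = 78/6 = 13; σ²_Task 3 = ((26−8)/6)² = 9.000
te_Task 4 = (4 + 4·5 + 6)/6 = 30/6 = 5; σ²_Task 4 = ((6−4)/6)² = 0.111
te_Task 5 = (2 + 4·4 + 12)/6 = 30/6 = 5; σ²_Task 5 = ((12−2)/6)² = 2.778
te_Task 6 = (5 + 4·11 + 17)/6 = 66/6 = 11; σ²_Task 6 = ((17−5)/6)² = 4.000
te_Task 7 = (1 + 4·2 + 9)/6 = 18/6 = 3; σ²_Task 7 = ((9−1)/6)² = 1.778
te_Task 8 = (1 + 4·2 + 15)/6 = 24/6 = 4; σ²_Task 8 = ((15−1)/6)² = 5.444
te_Task 9 = (1 + 4·3 + 5)/6 = 18/6 = 3; σ²_Task 9 = ((5−1)/6)² = 0.444
te_Task 10 = (7 + 4·11 + 15)/6 = 66/6 = 11; σ²_Task 10 = ((15−7)/6)² = 1.778

Forward pass:
ES_Task 1 = 0; EF_Task 1 = 9
ES_Task 2 = 0; EF_Task 2 = 14
ES_Task 3 = 0; EF_Task 3 = 13
ES_Task 4 = 14; EF_Task 4 = 14+5 = 19
ES_Task 5 = 9; EF_Task 5 = 9+5 = 14
ES_Task 6 = 14; EF_Task 6 = 14+11 = 25
ES_Task 7 = 9; EF_Task 7 = 9+3 = 12
ES_Task 8 = max(EF_Task 1=9, EF_Task 2=14) = 14; EF_Task 8 = 14+4 = 18
ES_Task 9 = 13; EF_Task 9 = 13+3 = 16
ES_Task 10 = max(EF_Task 4=19, EF_Task 5=14, EF_Task 6=25, EF_Task 7=12, EF_Task 8=18, EF_Task 9=16) = 25; EF_Task 10 = 25+11 = 36
Expected project duration μ = 36 days. Critical path: Task 2 → Task 6 → Task 10.

Variances on critical path: σ²_Task 2=0.111, σ²_Task 6=4.000, σ²_Task 10=1.778.
Largest is σ²_Task 6 = 4.000.

Task 6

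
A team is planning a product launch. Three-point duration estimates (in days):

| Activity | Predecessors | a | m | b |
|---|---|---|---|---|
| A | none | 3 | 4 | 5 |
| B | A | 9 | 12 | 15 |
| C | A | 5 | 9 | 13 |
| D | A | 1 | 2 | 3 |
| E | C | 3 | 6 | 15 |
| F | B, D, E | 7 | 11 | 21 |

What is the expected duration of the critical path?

te_A = (3 + 4·4 + 5)/6 = 24/6 = 4
te_B = (9 + 4·12 + 15)/6 = 72/6 = 12
te_C = (5 + 4·9 + 13)/6 = 54/6 = 9
te_D = (1 + 4·2 + 3)/6 = 12/6 = 2
te_E = (3 + 4·6 + 15)/6 = 42/6 = 7
te_F = (7 + 4·11 + 21)/6 = 72/6 = 12

Forward pass:
ES_A = 0; EF_A = 4
ES_B = 4; EF_B = 4+12 = 16
ES_C = 4; EF_C = 4+9 = 13
ES_D = 4; EF_D = 4+2 = 6
ES_E = 13; EF_E = 13+7 = 20
ES_F = max(EF_B=16, EF_D=6, EF_E=20) = 20; EF_F = 20+12 = 32
Expected project duration μ = 32 days. Critical path: A → C → E → F.

32 days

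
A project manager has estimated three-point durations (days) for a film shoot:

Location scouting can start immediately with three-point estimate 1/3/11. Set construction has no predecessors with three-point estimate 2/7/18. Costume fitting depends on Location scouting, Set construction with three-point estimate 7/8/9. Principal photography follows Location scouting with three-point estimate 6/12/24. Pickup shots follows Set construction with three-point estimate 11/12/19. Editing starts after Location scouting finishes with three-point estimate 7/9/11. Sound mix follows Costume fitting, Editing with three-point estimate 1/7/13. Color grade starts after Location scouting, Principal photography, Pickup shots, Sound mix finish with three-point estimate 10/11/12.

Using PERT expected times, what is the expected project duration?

34 days

te_Location scouting = (1 + 4·3 + 11)/6 = 24/6 = 4
te_Set construction = (2 + 4·7 + 18)/6 = 48/6 = 8
te_Costume fitting = (7 + 4·8 + 9)/6 = 48/6 = 8
te_Principal photography = (6 + 4·12 + 24)/6 = 78/6 = 13
te_Pickup shots = (11 + 4·12 + 19)/6 = 78/6 = 13
te_Editing = (7 + 4·9 + 11)/6 = 54/6 = 9
te_Sound mix = (1 + 4·7 + 13)/6 = 42/6 = 7
te_Color grade = (10 + 4·11 + 12)/6 = 66/6 = 11

Forward pass:
ES_Location scouting = 0; EF_Location scouting = 4
ES_Set construction = 0; EF_Set construction = 8
ES_Costume fitting = max(EF_Location scouting=4, EF_Set construction=8) = 8; EF_Costume fitting = 8+8 = 16
ES_Principal photography = 4; EF_Principal photography = 4+13 = 17
ES_Pickup shots = 8; EF_Pickup shots = 8+13 = 21
ES_Editing = 4; EF_Editing = 4+9 = 13
ES_Sound mix = max(EF_Costume fitting=16, EF_Editing=13) = 16; EF_Sound mix = 16+7 = 23
ES_Color grade = max(EF_Location scouting=4, EF_Principal photography=17, EF_Pickup shots=21, EF_Sound mix=23) = 23; EF_Color grade = 23+11 = 34
Expected project duration μ = 34 days. Critical path: Set construction → Costume fitting → Sound mix → Color grade.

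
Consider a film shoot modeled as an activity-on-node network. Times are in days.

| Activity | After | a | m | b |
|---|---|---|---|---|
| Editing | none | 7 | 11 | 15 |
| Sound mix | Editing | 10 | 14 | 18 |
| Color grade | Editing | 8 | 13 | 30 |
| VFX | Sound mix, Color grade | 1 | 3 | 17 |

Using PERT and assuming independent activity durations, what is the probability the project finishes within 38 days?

0.931

te_Editing = (7 + 4·11 + 15)/6 = 66/6 = 11; σ²_Editing = ((15−7)/6)² = 1.778
te_Sound mix = (10 + 4·14 + 18)/6 = 84/6 = 14; σ²_Sound mix = ((18−10)/6)² = 1.778
te_Color grade = (8 + 4·13 + 30)/6 = 90/6 = 15; σ²_Color grade = ((30−8)/6)² = 13.444
te_VFX = (1 + 4·3 + 17)/6 = 30/6 = 5; σ²_VFX = ((17−1)/6)² = 7.111

Forward pass:
ES_Editing = 0; EF_Editing = 11
ES_Sound mix = 11; EF_Sound mix = 11+14 = 25
ES_Color grade = 11; EF_Color grade = 11+15 = 26
ES_VFX = max(EF_Sound mix=25, EF_Color grade=26) = 26; EF_VFX = 26+5 = 31
Expected project duration μ = 31 days. Critical path: Editing → Color grade → VFX.

Variance along critical path = 1.778 + 13.444 + 7.111 = 22.333; σ = √22.333 = 4.726 days.
Z = (38 − 31) / 4.726 = 1.481
P(T ≤ 38) = Φ(1.481) ≈ 0.931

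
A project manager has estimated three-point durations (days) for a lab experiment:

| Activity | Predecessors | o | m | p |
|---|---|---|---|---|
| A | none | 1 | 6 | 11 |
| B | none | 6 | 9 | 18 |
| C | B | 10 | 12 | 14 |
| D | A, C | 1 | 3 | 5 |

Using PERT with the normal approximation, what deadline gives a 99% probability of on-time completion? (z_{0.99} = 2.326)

te_A = (1 + 4·6 + 11)/6 = 36/6 = 6; σ²_A = ((11−1)/6)² = 2.778
te_B = (6 + 4·9 + 18)/6 = 60/6 = 10; σ²_B = ((18−6)/6)² = 4.000
te_C = (10 + 4·12 + 14)/6 = 72/6 = 12; σ²_C = ((14−10)/6)² = 0.444
te_D = (1 + 4·3 + 5)/6 = 18/6 = 3; σ²_D = ((5−1)/6)² = 0.444

Forward pass:
ES_A = 0; EF_A = 6
ES_B = 0; EF_B = 10
ES_C = 10; EF_C = 10+12 = 22
ES_D = max(EF_A=6, EF_C=22) = 22; EF_D = 22+3 = 25
Expected project duration μ = 25 days. Critical path: B → C → D.

Variance along critical path = 4.000 + 0.444 + 0.444 = 4.889; σ = 2.211 days.
D = μ + z·σ = 25 + 2.326·2.211 = 30.1 days

30.1 days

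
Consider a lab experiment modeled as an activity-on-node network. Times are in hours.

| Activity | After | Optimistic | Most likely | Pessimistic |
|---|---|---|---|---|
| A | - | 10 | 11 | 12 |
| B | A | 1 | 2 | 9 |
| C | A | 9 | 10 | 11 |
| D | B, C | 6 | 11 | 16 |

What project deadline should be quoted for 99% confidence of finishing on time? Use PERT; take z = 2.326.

36.0 hours

te_A = (10 + 4·11 + 12)/6 = 66/6 = 11; σ²_A = ((12−10)/6)² = 0.111
te_B = (1 + 4·2 + 9)/6 = 18/6 = 3; σ²_B = ((9−1)/6)² = 1.778
te_C = (9 + 4·10 + 11)/6 = 60/6 = 10; σ²_C = ((11−9)/6)² = 0.111
te_D = (6 + 4·11 + 16)/6 = 66/6 = 11; σ²_D = ((16−6)/6)² = 2.778

Forward pass:
ES_A = 0; EF_A = 11
ES_B = 11; EF_B = 11+3 = 14
ES_C = 11; EF_C = 11+10 = 21
ES_D = max(EF_B=14, EF_C=21) = 21; EF_D = 21+11 = 32
Expected project duration μ = 32 hours. Critical path: A → C → D.

Variance along critical path = 0.111 + 0.111 + 2.778 = 3.000; σ = 1.732 hours.
D = μ + z·σ = 32 + 2.326·1.732 = 36.0 hours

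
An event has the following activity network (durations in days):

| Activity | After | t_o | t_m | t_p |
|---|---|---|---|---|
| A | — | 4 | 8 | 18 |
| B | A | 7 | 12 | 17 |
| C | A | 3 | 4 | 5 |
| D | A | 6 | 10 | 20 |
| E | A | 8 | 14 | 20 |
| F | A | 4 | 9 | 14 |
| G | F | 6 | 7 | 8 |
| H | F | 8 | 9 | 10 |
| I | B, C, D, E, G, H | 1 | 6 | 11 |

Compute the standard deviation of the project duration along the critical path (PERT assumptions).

te_A = (4 + 4·8 + 18)/6 = 54/6 = 9; σ²_A = ((18−4)/6)² = 5.444
te_B = (7 + 4·12 + 17)/6 = 72/6 = 12; σ²_B = ((17−7)/6)² = 2.778
te_C = (3 + 4·4 + 5)/6 = 24/6 = 4; σ²_C = ((5−3)/6)² = 0.111
te_D = (6 + 4·10 + 20)/6 = 66/6 = 11; σ²_D = ((20−6)/6)² = 5.444
te_E = (8 + 4·14 + 20)/6 = 84/6 = 14; σ²_E = ((20−8)/6)² = 4.000
te_F = (4 + 4·9 + 14)/6 = 54/6 = 9; σ²_F = ((14−4)/6)² = 2.778
te_G = (6 + 4·7 + 8)/6 = 42/6 = 7; σ²_G = ((8−6)/6)² = 0.111
te_H = (8 + 4·9 + 10)/6 = 54/6 = 9; σ²_H = ((10−8)/6)² = 0.111
te_I = (1 + 4·6 + 11)/6 = 36/6 = 6; σ²_I = ((11−1)/6)² = 2.778

Forward pass:
ES_A = 0; EF_A = 9
ES_B = 9; EF_B = 9+12 = 21
ES_C = 9; EF_C = 9+4 = 13
ES_D = 9; EF_D = 9+11 = 20
ES_E = 9; EF_E = 9+14 = 23
ES_F = 9; EF_F = 9+9 = 18
ES_G = 18; EF_G = 18+7 = 25
ES_H = 18; EF_H = 18+9 = 27
ES_I = max(EF_B=21, EF_C=13, EF_D=20, EF_E=23, EF_G=25, EF_H=27) = 27; EF_I = 27+6 = 33
Expected project duration μ = 33 days. Critical path: A → F → H → I.

Variance along critical path = 5.444 + 2.778 + 0.111 + 2.778 = 11.111
σ = √11.111 = 3.333 days

3.33 days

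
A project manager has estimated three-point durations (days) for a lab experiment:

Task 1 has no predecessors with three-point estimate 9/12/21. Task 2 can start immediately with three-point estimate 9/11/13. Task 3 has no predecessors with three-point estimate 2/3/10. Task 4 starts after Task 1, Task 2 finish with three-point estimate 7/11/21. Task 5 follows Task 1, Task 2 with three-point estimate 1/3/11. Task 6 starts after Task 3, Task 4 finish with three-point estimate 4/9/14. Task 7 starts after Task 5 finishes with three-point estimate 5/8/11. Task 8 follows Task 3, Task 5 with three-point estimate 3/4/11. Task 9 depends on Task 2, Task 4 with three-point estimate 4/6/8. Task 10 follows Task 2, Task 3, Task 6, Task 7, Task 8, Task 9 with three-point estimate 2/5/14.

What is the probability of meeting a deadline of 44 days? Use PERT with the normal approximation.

te_Task 1 = (9 + 4·12 + 21)/6 = 78/6 = 13; σ²_Task 1 = ((21−9)/6)² = 4.000
te_Task 2 = (9 + 4·11 + 13)/6 = 66/6 = 11; σ²_Task 2 = ((13−9)/6)² = 0.444
te_Task 3 = (2 + 4·3 + 10)/6 = 24/6 = 4; σ²_Task 3 = ((10−2)/6)² = 1.778
te_Task 4 = (7 + 4·11 + 21)/6 = 72/6 = 12; σ²_Task 4 = ((21−7)/6)² = 5.444
te_Task 5 = (1 + 4·3 + 11)/6 = 24/6 = 4; σ²_Task 5 = ((11−1)/6)² = 2.778
te_Task 6 = (4 + 4·9 + 14)/6 = 54/6 = 9; σ²_Task 6 = ((14−4)/6)² = 2.778
te_Task 7 = (5 + 4·8 + 11)/6 = 48/6 = 8; σ²_Task 7 = ((11−5)/6)² = 1.000
te_Task 8 = (3 + 4·4 + 11)/6 = 30/6 = 5; σ²_Task 8 = ((11−3)/6)² = 1.778
te_Task 9 = (4 + 4·6 + 8)/6 = 36/6 = 6; σ²_Task 9 = ((8−4)/6)² = 0.444
te_Task 10 = (2 + 4·5 + 14)/6 = 36/6 = 6; σ²_Task 10 = ((14−2)/6)² = 4.000

Forward pass:
ES_Task 1 = 0; EF_Task 1 = 13
ES_Task 2 = 0; EF_Task 2 = 11
ES_Task 3 = 0; EF_Task 3 = 4
ES_Task 4 = max(EF_Task 1=13, EF_Task 2=11) = 13; EF_Task 4 = 13+12 = 25
ES_Task 5 = max(EF_Task 1=13, EF_Task 2=11) = 13; EF_Task 5 = 13+4 = 17
ES_Task 6 = max(EF_Task 3=4, EF_Task 4=25) = 25; EF_Task 6 = 25+9 = 34
ES_Task 7 = 17; EF_Task 7 = 17+8 = 25
ES_Task 8 = max(EF_Task 3=4, EF_Task 5=17) = 17; EF_Task 8 = 17+5 = 22
ES_Task 9 = max(EF_Task 2=11, EF_Task 4=25) = 25; EF_Task 9 = 25+6 = 31
ES_Task 10 = max(EF_Task 2=11, EF_Task 3=4, EF_Task 6=34, EF_Task 7=25, EF_Task 8=22, EF_Task 9=31) = 34; EF_Task 10 = 34+6 = 40
Expected project duration μ = 40 days. Critical path: Task 1 → Task 4 → Task 6 → Task 10.

Variance along critical path = 4.000 + 5.444 + 2.778 + 4.000 = 16.222; σ = √16.222 = 4.028 days.
Z = (44 − 40) / 4.028 = 0.993
P(T ≤ 44) = Φ(0.993) ≈ 0.840

0.840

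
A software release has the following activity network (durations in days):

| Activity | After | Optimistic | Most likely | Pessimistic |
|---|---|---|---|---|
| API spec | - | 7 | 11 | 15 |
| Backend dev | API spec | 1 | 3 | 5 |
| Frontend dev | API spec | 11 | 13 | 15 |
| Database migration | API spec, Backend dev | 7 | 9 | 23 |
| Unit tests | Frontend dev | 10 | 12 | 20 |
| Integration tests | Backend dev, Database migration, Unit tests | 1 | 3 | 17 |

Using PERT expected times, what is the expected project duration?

te_API spec = (7 + 4·11 + 15)/6 = 66/6 = 11
te_Backend dev = (1 + 4·3 + 5)/6 = 18/6 = 3
te_Frontend dev = (11 + 4·13 + 15)/6 = 78/6 = 13
te_Database migration = (7 + 4·9 + 23)/6 = 66/6 = 11
te_Unit tests = (10 + 4·12 + 20)/6 = 78/6 = 13
te_Integration tests = (1 + 4·3 + 17)/6 = 30/6 = 5

Forward pass:
ES_API spec = 0; EF_API spec = 11
ES_Backend dev = 11; EF_Backend dev = 11+3 = 14
ES_Frontend dev = 11; EF_Frontend dev = 11+13 = 24
ES_Database migration = max(EF_API spec=11, EF_Backend dev=14) = 14; EF_Database migration = 14+11 = 25
ES_Unit tests = 24; EF_Unit tests = 24+13 = 37
ES_Integration tests = max(EF_Backend dev=14, EF_Database migration=25, EF_Unit tests=37) = 37; EF_Integration tests = 37+5 = 42
Expected project duration μ = 42 days. Critical path: API spec → Frontend dev → Unit tests → Integration tests.

42 days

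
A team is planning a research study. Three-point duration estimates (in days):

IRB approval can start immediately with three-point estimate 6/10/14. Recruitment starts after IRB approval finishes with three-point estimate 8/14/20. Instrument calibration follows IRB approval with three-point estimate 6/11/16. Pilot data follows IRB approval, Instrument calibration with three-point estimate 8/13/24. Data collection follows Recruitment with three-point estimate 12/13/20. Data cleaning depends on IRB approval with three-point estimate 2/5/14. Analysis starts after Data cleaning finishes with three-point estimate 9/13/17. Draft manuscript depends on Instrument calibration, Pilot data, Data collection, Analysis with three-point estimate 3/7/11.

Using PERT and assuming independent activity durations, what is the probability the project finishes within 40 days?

0.051

te_IRB approval = (6 + 4·10 + 14)/6 = 60/6 = 10; σ²_IRB approval = ((14−6)/6)² = 1.778
te_Recruitment = (8 + 4·14 + 20)/6 = 84/6 = 14; σ²_Recruitment = ((20−8)/6)² = 4.000
te_Instrument calibration = (6 + 4·11 + 16)/6 = 66/6 = 11; σ²_Instrument calibration = ((16−6)/6)² = 2.778
te_Pilot data = (8 + 4·13 + 24)/6 = 84/6 = 14; σ²_Pilot data = ((24−8)/6)² = 7.111
te_Data collection = (12 + 4·13 + 20)/6 = 84/6 = 14; σ²_Data collection = ((20−12)/6)² = 1.778
te_Data cleaning = (2 + 4·5 + 14)/6 = 36/6 = 6; σ²_Data cleaning = ((14−2)/6)² = 4.000
te_Analysis = (9 + 4·13 + 17)/6 = 78/6 = 13; σ²_Analysis = ((17−9)/6)² = 1.778
te_Draft manuscript = (3 + 4·7 + 11)/6 = 42/6 = 7; σ²_Draft manuscript = ((11−3)/6)² = 1.778

Forward pass:
ES_IRB approval = 0; EF_IRB approval = 10
ES_Recruitment = 10; EF_Recruitment = 10+14 = 24
ES_Instrument calibration = 10; EF_Instrument calibration = 10+11 = 21
ES_Pilot data = max(EF_IRB approval=10, EF_Instrument calibration=21) = 21; EF_Pilot data = 21+14 = 35
ES_Data collection = 24; EF_Data collection = 24+14 = 38
ES_Data cleaning = 10; EF_Data cleaning = 10+6 = 16
ES_Analysis = 16; EF_Analysis = 16+13 = 29
ES_Draft manuscript = max(EF_Instrument calibration=21, EF_Pilot data=35, EF_Data collection=38, EF_Analysis=29) = 38; EF_Draft manuscript = 38+7 = 45
Expected project duration μ = 45 days. Critical path: IRB approval → Recruitment → Data collection → Draft manuscript.

Variance along critical path = 1.778 + 4.000 + 1.778 + 1.778 = 9.333; σ = √9.333 = 3.055 days.
Z = (40 − 45) / 3.055 = -1.637
P(T ≤ 40) = Φ(-1.637) ≈ 0.051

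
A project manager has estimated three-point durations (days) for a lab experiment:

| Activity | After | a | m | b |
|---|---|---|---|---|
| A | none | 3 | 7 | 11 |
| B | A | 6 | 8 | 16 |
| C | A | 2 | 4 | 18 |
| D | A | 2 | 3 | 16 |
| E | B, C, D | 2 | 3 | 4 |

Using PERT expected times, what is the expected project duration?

te_A = (3 + 4·7 + 11)/6 = 42/6 = 7
te_B = (6 + 4·8 + 16)/6 = 54/6 = 9
te_C = (2 + 4·4 + 18)/6 = 36/6 = 6
te_D = (2 + 4·3 + 16)/6 = 30/6 = 5
te_E = (2 + 4·3 + 4)/6 = 18/6 = 3

Forward pass:
ES_A = 0; EF_A = 7
ES_B = 7; EF_B = 7+9 = 16
ES_C = 7; EF_C = 7+6 = 13
ES_D = 7; EF_D = 7+5 = 12
ES_E = max(EF_B=16, EF_C=13, EF_D=12) = 16; EF_E = 16+3 = 19
Expected project duration μ = 19 days. Critical path: A → B → E.

19 days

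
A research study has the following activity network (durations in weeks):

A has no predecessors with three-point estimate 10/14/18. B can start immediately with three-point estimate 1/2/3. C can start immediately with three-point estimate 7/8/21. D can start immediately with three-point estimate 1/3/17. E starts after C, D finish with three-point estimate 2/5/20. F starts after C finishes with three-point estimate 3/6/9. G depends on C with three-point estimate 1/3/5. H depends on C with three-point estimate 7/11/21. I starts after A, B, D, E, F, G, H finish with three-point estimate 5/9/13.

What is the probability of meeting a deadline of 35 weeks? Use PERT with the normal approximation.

0.869

te_A = (10 + 4·14 + 18)/6 = 84/6 = 14; σ²_A = ((18−10)/6)² = 1.778
te_B = (1 + 4·2 + 3)/6 = 12/6 = 2; σ²_B = ((3−1)/6)² = 0.111
te_C = (7 + 4·8 + 21)/6 = 60/6 = 10; σ²_C = ((21−7)/6)² = 5.444
te_D = (1 + 4·3 + 17)/6 = 30/6 = 5; σ²_D = ((17−1)/6)² = 7.111
te_E = (2 + 4·5 + 20)/6 = 42/6 = 7; σ²_E = ((20−2)/6)² = 9.000
te_F = (3 + 4·6 + 9)/6 = 36/6 = 6; σ²_F = ((9−3)/6)² = 1.000
te_G = (1 + 4·3 + 5)/6 = 18/6 = 3; σ²_G = ((5−1)/6)² = 0.444
te_H = (7 + 4·11 + 21)/6 = 72/6 = 12; σ²_H = ((21−7)/6)² = 5.444
te_I = (5 + 4·9 + 13)/6 = 54/6 = 9; σ²_I = ((13−5)/6)² = 1.778

Forward pass:
ES_A = 0; EF_A = 14
ES_B = 0; EF_B = 2
ES_C = 0; EF_C = 10
ES_D = 0; EF_D = 5
ES_E = max(EF_C=10, EF_D=5) = 10; EF_E = 10+7 = 17
ES_F = 10; EF_F = 10+6 = 16
ES_G = 10; EF_G = 10+3 = 13
ES_H = 10; EF_H = 10+12 = 22
ES_I = max(EF_A=14, EF_B=2, EF_D=5, EF_E=17, EF_F=16, EF_G=13, EF_H=22) = 22; EF_I = 22+9 = 31
Expected project duration μ = 31 weeks. Critical path: C → H → I.

Variance along critical path = 5.444 + 5.444 + 1.778 = 12.667; σ = √12.667 = 3.559 weeks.
Z = (35 − 31) / 3.559 = 1.124
P(T ≤ 35) = Φ(1.124) ≈ 0.869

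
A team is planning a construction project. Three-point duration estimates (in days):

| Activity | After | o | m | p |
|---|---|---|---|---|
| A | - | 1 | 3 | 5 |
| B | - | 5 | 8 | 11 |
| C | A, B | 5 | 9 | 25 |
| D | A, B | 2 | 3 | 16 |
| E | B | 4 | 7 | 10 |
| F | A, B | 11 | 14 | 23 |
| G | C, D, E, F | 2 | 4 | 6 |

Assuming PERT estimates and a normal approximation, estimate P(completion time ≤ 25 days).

0.196

te_A = (1 + 4·3 + 5)/6 = 18/6 = 3; σ²_A = ((5−1)/6)² = 0.444
te_B = (5 + 4·8 + 11)/6 = 48/6 = 8; σ²_B = ((11−5)/6)² = 1.000
te_C = (5 + 4·9 + 25)/6 = 66/6 = 11; σ²_C = ((25−5)/6)² = 11.111
te_D = (2 + 4·3 + 16)/6 = 30/6 = 5; σ²_D = ((16−2)/6)² = 5.444
te_E = (4 + 4·7 + 10)/6 = 42/6 = 7; σ²_E = ((10−4)/6)² = 1.000
te_F = (11 + 4·14 + 23)/6 = 90/6 = 15; σ²_F = ((23−11)/6)² = 4.000
te_G = (2 + 4·4 + 6)/6 = 24/6 = 4; σ²_G = ((6−2)/6)² = 0.444

Forward pass:
ES_A = 0; EF_A = 3
ES_B = 0; EF_B = 8
ES_C = max(EF_A=3, EF_B=8) = 8; EF_C = 8+11 = 19
ES_D = max(EF_A=3, EF_B=8) = 8; EF_D = 8+5 = 13
ES_E = 8; EF_E = 8+7 = 15
ES_F = max(EF_A=3, EF_B=8) = 8; EF_F = 8+15 = 23
ES_G = max(EF_C=19, EF_D=13, EF_E=15, EF_F=23) = 23; EF_G = 23+4 = 27
Expected project duration μ = 27 days. Critical path: B → F → G.

Variance along critical path = 1.000 + 4.000 + 0.444 = 5.444; σ = √5.444 = 2.333 days.
Z = (25 − 27) / 2.333 = -0.857
P(T ≤ 25) = Φ(-0.857) ≈ 0.196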